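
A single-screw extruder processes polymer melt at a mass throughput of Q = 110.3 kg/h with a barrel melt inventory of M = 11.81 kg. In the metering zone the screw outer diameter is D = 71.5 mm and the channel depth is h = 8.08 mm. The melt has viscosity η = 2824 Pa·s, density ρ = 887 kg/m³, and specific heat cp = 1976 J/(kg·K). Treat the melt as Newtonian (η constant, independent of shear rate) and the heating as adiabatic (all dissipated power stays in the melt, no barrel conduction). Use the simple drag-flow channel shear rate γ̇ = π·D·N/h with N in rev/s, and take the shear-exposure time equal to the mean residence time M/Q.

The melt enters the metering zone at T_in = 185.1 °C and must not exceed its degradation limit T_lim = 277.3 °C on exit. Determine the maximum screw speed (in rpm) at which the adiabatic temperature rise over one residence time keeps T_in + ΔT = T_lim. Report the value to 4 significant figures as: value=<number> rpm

value=26.30 rpm

Q_s = Q / 3600 = 110.3 / 3600 = 0.0306389 kg/s
Mean residence time: t_res = M/Q_s = 11.81 kg / 0.0306389 kg/s = 385.458 s
Geometry in SI: D = 71.5 mm → 0.0715 m, h = 8.08 mm → 0.00808 m
ΔT_a = T_lim − T_in = 277.3 °C − 185.1 °C = 92.2 K
Invert ΔT = ηγ̇²t_res/(ρcp) for γ̇: γ̇_max² = ΔT_a ρ cp / (η t_res) = 92.2·887·1976 / (2824·385.458) = 148.457 s⁻²
Take the square root: γ̇_max = √(148.457) = 12.1843 s⁻¹
Solve γ̇ = πDN/h for N: N_max = γ̇_max·h/(π·D) = 12.1843 × 0.00808 / (π × 0.0715) = 0.438284 rev/s = 26.297 rpm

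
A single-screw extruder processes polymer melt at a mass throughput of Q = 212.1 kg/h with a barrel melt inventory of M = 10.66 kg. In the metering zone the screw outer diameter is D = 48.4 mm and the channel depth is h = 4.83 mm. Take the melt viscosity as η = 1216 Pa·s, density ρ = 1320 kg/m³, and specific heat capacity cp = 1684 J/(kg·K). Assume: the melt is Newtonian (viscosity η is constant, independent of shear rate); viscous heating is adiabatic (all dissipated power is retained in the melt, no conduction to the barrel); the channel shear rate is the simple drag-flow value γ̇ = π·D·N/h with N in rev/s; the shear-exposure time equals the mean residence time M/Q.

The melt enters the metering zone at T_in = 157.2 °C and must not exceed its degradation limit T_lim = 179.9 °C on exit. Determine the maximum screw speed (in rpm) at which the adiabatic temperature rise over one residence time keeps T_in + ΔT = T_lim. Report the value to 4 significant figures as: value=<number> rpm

Convert throughput: Q = 212.1 kg/h = 212.1/3600 = 0.0589167 kg/s
t_res = M / Q_s = 10.66 / 0.0589167 = 180.934 s
D = 48.4 mm = 0.0484 m;  h = 4.83 mm = 0.00483 m
ΔT_a = T_lim − T_in = 179.9 °C − 157.2 °C = 22.7 K
γ̇_max² = ΔT_a·ρ·cp / (η·t_res) = [22.7 × 1320 × 1684] / [1216 × 180.934] = 229.345 s⁻²
Take the square root: γ̇_max = √(229.345) = 15.1441 s⁻¹
N_max = γ̇_max·h / (π·D) = 15.1441 · 0.00483 / (π · 0.0484) = 0.481057 rev/s = 28.8634 rpm

value=28.86 rpm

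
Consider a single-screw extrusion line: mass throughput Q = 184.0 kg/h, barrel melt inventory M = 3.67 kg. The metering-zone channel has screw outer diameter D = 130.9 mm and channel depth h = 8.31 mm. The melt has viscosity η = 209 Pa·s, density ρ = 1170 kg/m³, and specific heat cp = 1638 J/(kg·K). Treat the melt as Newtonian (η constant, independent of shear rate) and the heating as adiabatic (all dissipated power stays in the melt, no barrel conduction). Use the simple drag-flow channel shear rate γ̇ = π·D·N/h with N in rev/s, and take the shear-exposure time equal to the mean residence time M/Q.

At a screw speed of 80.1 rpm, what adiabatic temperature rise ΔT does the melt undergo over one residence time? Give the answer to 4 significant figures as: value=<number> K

Throughput in SI: Q_s = 184.0 kg/h ÷ 3600 s/h = 0.0511111 kg/s
Mean residence time: t_res = M/Q_s = 3.67 kg / 0.0511111 kg/s = 71.8043 s
Geometry in metres: D = 130.9 mm → 0.1309 m, h = 8.31 mm → 0.00831 m; screw speed N = 80.1 rpm = 1.335 rev/s
γ̇ = π D N / h = (π)(0.1309)(1.335) / 0.00831 = 66.0647 s⁻¹
Adiabatic rise: ΔT = η γ̇² t_res / (ρ cp) = 209·(66.0647)²·71.8043 / (1170·1638) = 34.1772 K

value=34.18 K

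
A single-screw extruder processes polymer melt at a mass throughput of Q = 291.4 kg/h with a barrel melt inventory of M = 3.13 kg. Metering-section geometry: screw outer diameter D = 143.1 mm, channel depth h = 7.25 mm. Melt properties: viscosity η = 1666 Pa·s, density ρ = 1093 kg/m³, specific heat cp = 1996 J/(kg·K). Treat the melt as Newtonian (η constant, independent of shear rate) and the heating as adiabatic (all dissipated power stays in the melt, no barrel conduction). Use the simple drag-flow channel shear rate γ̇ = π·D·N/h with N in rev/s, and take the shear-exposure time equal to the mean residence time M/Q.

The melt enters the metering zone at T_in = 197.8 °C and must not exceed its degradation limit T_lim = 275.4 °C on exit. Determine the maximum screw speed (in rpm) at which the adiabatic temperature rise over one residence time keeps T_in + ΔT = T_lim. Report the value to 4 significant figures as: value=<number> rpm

Q_s = Q / 3600 = 291.4 / 3600 = 0.0809444 kg/s
Mean residence time: t_res = M/Q_s = 3.13 kg / 0.0809444 kg/s = 38.6685 s
Convert to metres: D = 0.1431 m, h = 0.00725 m
ΔT_a = T_lim − T_in = 275.4 °C − 197.8 °C = 77.6 K
Invert ΔT = ηγ̇²t_res/(ρcp) for γ̇: γ̇_max² = ΔT_a ρ cp / (η t_res) = 77.6·1093·1996 / (1666·38.6685) = 2627.91 s⁻²
Take the square root: γ̇_max = √(2627.91) = 51.2631 s⁻¹
N_max = γ̇_max h / (πD) = 51.2631·0.00725/(π·0.1431) = 0.826711 rev/s → ×60 = 49.6026 rpm

value=49.60 rpm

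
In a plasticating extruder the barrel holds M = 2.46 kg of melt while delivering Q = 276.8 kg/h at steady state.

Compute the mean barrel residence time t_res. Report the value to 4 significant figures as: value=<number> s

Convert throughput: Q = 276.8 kg/h = 276.8/3600 = 0.0768889 kg/s
Mean residence time: t_res = M/Q_s = 2.46 kg / 0.0768889 kg/s = 31.9942 s

value=31.99 s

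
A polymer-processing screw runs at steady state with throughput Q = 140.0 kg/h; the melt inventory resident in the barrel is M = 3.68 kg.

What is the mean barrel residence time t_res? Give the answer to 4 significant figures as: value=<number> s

value=94.63 s

Q_s = Q / 3600 = 140.0 / 3600 = 0.0388889 kg/s
t_res = M / Q_s = 3.68 ÷ 0.0388889 = 94.6286 s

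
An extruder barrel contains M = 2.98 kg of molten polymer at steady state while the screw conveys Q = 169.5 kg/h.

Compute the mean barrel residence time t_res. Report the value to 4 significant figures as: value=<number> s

value=63.29 s

Throughput in SI: Q_s = 169.5 kg/h ÷ 3600 s/h = 0.0470833 kg/s
t_res = M / Q_s = 2.98 ÷ 0.0470833 = 63.292 s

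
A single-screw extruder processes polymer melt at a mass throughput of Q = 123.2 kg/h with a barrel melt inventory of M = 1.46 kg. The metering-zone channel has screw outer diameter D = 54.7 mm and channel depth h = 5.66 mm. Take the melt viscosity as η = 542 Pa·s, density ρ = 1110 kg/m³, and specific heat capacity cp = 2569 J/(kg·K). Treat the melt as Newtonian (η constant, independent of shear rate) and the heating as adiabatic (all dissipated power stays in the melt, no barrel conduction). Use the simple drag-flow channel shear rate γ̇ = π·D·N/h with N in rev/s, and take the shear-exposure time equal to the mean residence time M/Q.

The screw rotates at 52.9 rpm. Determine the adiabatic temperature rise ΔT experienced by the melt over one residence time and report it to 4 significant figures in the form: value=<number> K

value=5.810 K

Q_s = Q / 3600 = 123.2 / 3600 = 0.0342222 kg/s
Mean residence time: t_res = M/Q_s = 1.46 kg / 0.0342222 kg/s = 42.6623 s
Geometry in metres: D = 54.7 mm → 0.0547 m, h = 5.66 mm → 0.00566 m; screw speed N = 52.9 rpm = 0.881667 rev/s
Shear rate: γ̇ = πDN/h = π·0.0547·0.881667/0.00566 = 26.7686 s⁻¹
ΔT = η·γ̇²·t_res/(ρ·cp) = [542 × 26.7686² × 42.6623] / [1110 × 2569] = 5.81042 K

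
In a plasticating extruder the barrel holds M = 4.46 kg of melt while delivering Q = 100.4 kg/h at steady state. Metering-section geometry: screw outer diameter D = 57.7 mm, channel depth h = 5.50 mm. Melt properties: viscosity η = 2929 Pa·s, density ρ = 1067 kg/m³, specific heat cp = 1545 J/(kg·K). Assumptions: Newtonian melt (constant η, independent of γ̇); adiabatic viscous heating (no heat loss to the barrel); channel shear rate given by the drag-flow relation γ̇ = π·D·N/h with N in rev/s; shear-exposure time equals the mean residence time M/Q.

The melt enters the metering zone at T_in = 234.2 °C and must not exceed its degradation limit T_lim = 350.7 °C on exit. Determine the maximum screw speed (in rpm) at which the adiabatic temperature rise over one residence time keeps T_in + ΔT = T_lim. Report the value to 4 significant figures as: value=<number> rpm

value=36.86 rpm

Convert throughput: Q = 100.4 kg/h = 100.4/3600 = 0.0278889 kg/s
t_res = M / Q_s = 4.46 ÷ 0.0278889 = 159.92 s
Convert to metres: D = 0.0577 m, h = 0.0055 m
ΔT_a = T_lim − T_in = 350.7 °C − 234.2 °C = 116.5 K
γ̇_max² = ΔT_a·ρ·cp/(η·t_res) = 116.5·1067·1545/(2929·159.92) = 410.011 s⁻²
Take the square root: γ̇_max = √(410.011) = 20.2487 s⁻¹
N_max = γ̇_max h / (πD) = 20.2487·0.0055/(π·0.0577) = 0.614377 rev/s → ×60 = 36.8626 rpm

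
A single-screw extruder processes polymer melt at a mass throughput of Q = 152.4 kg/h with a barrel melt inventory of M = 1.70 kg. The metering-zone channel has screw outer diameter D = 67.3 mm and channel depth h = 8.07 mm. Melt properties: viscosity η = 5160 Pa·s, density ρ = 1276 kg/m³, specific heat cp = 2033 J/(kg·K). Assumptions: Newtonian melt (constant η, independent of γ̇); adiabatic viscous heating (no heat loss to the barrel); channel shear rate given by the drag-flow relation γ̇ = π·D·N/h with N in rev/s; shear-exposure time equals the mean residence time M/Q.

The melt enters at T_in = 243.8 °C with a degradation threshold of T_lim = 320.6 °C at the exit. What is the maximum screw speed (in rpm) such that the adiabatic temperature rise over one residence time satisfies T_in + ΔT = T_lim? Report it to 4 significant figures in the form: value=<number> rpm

Throughput in SI: Q_s = 152.4 kg/h ÷ 3600 s/h = 0.0423333 kg/s
Mean residence time: t_res = M/Q_s = 1.70 kg / 0.0423333 kg/s = 40.1575 s
Geometry in SI: D = 67.3 mm → 0.0673 m, h = 8.07 mm → 0.00807 m
ΔT_a = T_lim − T_in = 320.6 − 243.8 = 76.8 K
γ̇_max² = ΔT_a·ρ·cp/(η·t_res) = 76.8·1276·2033/(5160·40.1575) = 961.464 s⁻²
γ̇_max = √961.464 = 31.0075 s⁻¹
N_max = γ̇_max h / (πD) = 31.0075·0.00807/(π·0.0673) = 1.18352 rev/s → ×60 = 71.0111 rpm

value=71.01 rpm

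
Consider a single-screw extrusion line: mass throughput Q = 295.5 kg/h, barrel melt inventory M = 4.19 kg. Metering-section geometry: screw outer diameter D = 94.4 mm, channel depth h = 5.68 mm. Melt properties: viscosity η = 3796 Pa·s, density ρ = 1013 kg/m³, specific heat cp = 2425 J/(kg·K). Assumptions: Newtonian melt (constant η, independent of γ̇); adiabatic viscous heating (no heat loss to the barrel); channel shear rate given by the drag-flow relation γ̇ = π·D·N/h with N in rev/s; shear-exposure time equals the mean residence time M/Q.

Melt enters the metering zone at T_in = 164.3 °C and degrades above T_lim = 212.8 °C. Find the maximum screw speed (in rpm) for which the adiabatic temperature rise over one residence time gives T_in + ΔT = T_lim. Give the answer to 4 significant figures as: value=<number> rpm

value=28.49 rpm

Convert throughput: Q = 295.5 kg/h = 295.5/3600 = 0.0820833 kg/s
Mean residence time: t_res = M/Q_s = 4.19 kg / 0.0820833 kg/s = 51.0457 s
Geometry in SI: D = 94.4 mm → 0.0944 m, h = 5.68 mm → 0.00568 m
Allowable rise: ΔT_a = T_lim − T_in = 212.8 − 164.3 = 48.5 K
γ̇_max² = ΔT_a·ρ·cp/(η·t_res) = 48.5·1013·2425/(3796·51.0457) = 614.862 s⁻²
γ̇_max = sqrt(614.862) = 24.7964 s⁻¹
N_max = γ̇_max·h / (π·D) = 24.7964 · 0.00568 / (π · 0.0944) = 0.474914 rev/s = 28.4949 rpm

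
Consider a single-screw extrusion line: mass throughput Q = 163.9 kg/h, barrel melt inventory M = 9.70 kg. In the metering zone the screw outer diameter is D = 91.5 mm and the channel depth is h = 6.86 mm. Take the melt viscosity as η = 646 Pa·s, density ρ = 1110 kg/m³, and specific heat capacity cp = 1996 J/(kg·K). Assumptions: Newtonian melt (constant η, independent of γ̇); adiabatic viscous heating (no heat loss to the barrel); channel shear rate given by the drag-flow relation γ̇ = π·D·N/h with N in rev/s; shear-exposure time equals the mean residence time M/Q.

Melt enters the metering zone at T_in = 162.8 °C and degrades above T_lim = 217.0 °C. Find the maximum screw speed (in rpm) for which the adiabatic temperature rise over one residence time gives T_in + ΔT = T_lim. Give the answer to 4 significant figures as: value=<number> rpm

Throughput in SI: Q_s = 163.9 kg/h ÷ 3600 s/h = 0.0455278 kg/s
t_res = M / Q_s = 9.70 ÷ 0.0455278 = 213.057 s
Geometry in SI: D = 91.5 mm → 0.0915 m, h = 6.86 mm → 0.00686 m
Allowable rise: ΔT_a = T_lim − T_in = 217.0 − 162.8 = 54.2 K
γ̇_max² = ΔT_a·ρ·cp / (η·t_res) = [54.2 × 1110 × 1996] / [646 × 213.057] = 872.479 s⁻²
γ̇_max = √872.479 = 29.5378 s⁻¹
N_max = γ̇_max·h / (π·D) = 29.5378 · 0.00686 / (π · 0.0915) = 0.704905 rev/s = 42.2943 rpm

value=42.29 rpm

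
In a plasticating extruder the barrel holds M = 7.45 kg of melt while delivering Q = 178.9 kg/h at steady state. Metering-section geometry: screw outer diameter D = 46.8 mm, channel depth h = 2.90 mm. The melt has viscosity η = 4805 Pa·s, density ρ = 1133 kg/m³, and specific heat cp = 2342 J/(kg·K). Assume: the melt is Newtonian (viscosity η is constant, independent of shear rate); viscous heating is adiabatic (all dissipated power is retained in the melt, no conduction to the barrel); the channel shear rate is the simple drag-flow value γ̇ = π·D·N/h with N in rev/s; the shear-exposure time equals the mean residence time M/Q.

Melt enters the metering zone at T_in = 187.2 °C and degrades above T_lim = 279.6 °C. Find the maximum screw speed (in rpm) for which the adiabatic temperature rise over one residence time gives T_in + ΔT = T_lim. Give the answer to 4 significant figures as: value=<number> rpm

Throughput in SI: Q_s = 178.9 kg/h ÷ 3600 s/h = 0.0496944 kg/s
t_res = M / Q_s = 7.45 / 0.0496944 = 149.916 s
Geometry in SI: D = 46.8 mm → 0.0468 m, h = 2.90 mm → 0.0029 m
ΔT_a = T_lim − T_in = 279.6 °C − 187.2 °C = 92.4 K
γ̇_max² = ΔT_a·ρ·cp/(η·t_res) = 92.4·1133·2342/(4805·149.916) = 340.367 s⁻²
γ̇_max = sqrt(340.367) = 18.449 s⁻¹
N_max = γ̇_max h / (πD) = 18.449·0.0029/(π·0.0468) = 0.363895 rev/s → ×60 = 21.8337 rpm

value=21.83 rpm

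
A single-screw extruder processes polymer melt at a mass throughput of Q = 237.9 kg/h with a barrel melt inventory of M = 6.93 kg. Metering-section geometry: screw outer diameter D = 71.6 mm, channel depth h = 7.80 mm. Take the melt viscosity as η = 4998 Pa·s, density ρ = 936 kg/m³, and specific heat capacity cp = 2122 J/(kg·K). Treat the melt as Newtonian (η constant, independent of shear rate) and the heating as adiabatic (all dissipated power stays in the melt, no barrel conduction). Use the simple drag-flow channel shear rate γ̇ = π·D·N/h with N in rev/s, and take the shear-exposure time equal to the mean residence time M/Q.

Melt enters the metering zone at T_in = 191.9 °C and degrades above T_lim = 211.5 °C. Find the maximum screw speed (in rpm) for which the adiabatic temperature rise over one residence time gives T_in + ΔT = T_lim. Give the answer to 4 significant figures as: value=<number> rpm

value=17.93 rpm

Throughput in SI: Q_s = 237.9 kg/h ÷ 3600 s/h = 0.0660833 kg/s
Mean residence time: t_res = M/Q_s = 6.93 kg / 0.0660833 kg/s = 104.868 s
D = 71.6 mm = 0.0716 m;  h = 7.80 mm = 0.0078 m
ΔT_a = T_lim − T_in = 211.5 °C − 191.9 °C = 19.6 K
Invert ΔT = ηγ̇²t_res/(ρcp) for γ̇: γ̇_max² = ΔT_a ρ cp / (η t_res) = 19.6·936·2122 / (4998·104.868) = 74.2745 s⁻²
γ̇_max = sqrt(74.2745) = 8.61827 s⁻¹
N_max = γ̇_max·h / (π·D) = 8.61827 · 0.0078 / (π · 0.0716) = 0.298849 rev/s = 17.9309 rpm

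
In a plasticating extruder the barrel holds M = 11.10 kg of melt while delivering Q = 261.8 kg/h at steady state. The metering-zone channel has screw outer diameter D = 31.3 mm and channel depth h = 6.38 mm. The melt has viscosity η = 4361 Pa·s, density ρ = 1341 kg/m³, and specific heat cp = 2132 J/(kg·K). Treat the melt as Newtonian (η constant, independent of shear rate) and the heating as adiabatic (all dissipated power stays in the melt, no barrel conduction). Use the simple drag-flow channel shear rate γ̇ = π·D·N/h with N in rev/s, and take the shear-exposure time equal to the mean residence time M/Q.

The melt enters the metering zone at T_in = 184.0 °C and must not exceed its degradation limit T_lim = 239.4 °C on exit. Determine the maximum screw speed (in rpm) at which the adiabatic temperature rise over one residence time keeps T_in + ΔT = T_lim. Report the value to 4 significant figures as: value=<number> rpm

value=60.05 rpm

Convert throughput: Q = 261.8 kg/h = 261.8/3600 = 0.0727222 kg/s
Mean residence time: t_res = M/Q_s = 11.10 kg / 0.0727222 kg/s = 152.636 s
D = 31.3 mm = 0.0313 m;  h = 6.38 mm = 0.00638 m
Allowable rise: ΔT_a = T_lim − T_in = 239.4 − 184.0 = 55.4 K
γ̇_max² = ΔT_a·ρ·cp/(η·t_res) = 55.4·1341·2132/(4361·152.636) = 237.949 s⁻²
γ̇_max = sqrt(237.949) = 15.4256 s⁻¹
N_max = γ̇_max h / (πD) = 15.4256·0.00638/(π·0.0313) = 1.00085 rev/s → ×60 = 60.0509 rpm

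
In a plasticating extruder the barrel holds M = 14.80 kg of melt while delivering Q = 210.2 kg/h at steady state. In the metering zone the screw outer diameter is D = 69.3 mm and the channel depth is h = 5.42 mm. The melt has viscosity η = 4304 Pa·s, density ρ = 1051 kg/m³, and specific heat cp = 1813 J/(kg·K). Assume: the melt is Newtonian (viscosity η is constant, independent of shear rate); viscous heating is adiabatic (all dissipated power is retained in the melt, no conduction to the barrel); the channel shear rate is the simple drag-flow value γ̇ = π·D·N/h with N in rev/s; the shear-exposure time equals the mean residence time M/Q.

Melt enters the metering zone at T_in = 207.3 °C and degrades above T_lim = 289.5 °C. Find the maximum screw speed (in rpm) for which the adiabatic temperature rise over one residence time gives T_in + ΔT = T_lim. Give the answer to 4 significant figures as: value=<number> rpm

Convert throughput: Q = 210.2 kg/h = 210.2/3600 = 0.0583889 kg/s
t_res = M / Q_s = 14.80 / 0.0583889 = 253.473 s
D = 69.3 mm = 0.0693 m;  h = 5.42 mm = 0.00542 m
ΔT_a = T_lim − T_in = 289.5 − 207.3 = 82.2 K
γ̇_max² = ΔT_a·ρ·cp/(η·t_res) = 82.2·1051·1813/(4304·253.473) = 143.572 s⁻²
γ̇_max = sqrt(143.572) = 11.9821 s⁻¹
N_max = γ̇_max·h / (π·D) = 11.9821 · 0.00542 / (π · 0.0693) = 0.298298 rev/s = 17.8979 rpm

value=17.90 rpm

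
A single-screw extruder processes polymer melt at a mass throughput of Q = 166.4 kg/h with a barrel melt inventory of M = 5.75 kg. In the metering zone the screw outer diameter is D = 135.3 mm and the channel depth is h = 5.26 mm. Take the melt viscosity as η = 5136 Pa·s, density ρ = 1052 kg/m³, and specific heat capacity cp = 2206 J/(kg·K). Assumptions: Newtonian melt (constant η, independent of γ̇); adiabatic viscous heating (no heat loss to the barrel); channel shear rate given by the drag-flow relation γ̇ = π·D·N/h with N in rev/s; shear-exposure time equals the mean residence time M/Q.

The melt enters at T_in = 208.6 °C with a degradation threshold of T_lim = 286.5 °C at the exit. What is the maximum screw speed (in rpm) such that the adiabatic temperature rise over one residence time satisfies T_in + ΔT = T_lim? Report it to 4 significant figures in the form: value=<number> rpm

Throughput in SI: Q_s = 166.4 kg/h ÷ 3600 s/h = 0.0462222 kg/s
Mean residence time: t_res = M/Q_s = 5.75 kg / 0.0462222 kg/s = 124.399 s
D = 135.3 mm = 0.1353 m;  h = 5.26 mm = 0.00526 m
ΔT_a = T_lim − T_in = 286.5 − 208.6 = 77.9 K
Invert ΔT = ηγ̇²t_res/(ρcp) for γ̇: γ̇_max² = ΔT_a ρ cp / (η t_res) = 77.9·1052·2206 / (5136·124.399) = 282.955 s⁻²
Take the square root: γ̇_max = √(282.955) = 16.8213 s⁻¹
Solve γ̇ = πDN/h for N: N_max = γ̇_max·h/(π·D) = 16.8213 × 0.00526 / (π × 0.1353) = 0.20816 rev/s = 12.4896 rpm

value=12.49 rpm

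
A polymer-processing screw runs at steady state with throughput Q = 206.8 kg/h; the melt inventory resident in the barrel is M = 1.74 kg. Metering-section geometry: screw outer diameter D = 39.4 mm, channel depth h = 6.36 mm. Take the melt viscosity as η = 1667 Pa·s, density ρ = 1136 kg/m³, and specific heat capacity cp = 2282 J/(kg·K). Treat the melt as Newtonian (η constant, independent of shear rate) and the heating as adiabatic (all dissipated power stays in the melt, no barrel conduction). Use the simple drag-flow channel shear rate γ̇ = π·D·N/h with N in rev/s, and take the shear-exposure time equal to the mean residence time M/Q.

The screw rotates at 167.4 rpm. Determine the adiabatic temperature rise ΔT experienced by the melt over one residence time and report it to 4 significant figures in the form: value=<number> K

value=57.43 K

Throughput in SI: Q_s = 206.8 kg/h ÷ 3600 s/h = 0.0574444 kg/s
t_res = M / Q_s = 1.74 / 0.0574444 = 30.2901 s
D = 39.4 mm = 0.0394 m;  h = 6.36 mm = 0.00636 m;  N = 167.4 rpm / 60 = 2.79 rev/s
γ̇ = π D N / h = (π)(0.0394)(2.79) / 0.00636 = 54.2992 s⁻¹
Adiabatic rise: ΔT = η γ̇² t_res / (ρ cp) = 1667·(54.2992)²·30.2901 / (1136·2282) = 57.4287 K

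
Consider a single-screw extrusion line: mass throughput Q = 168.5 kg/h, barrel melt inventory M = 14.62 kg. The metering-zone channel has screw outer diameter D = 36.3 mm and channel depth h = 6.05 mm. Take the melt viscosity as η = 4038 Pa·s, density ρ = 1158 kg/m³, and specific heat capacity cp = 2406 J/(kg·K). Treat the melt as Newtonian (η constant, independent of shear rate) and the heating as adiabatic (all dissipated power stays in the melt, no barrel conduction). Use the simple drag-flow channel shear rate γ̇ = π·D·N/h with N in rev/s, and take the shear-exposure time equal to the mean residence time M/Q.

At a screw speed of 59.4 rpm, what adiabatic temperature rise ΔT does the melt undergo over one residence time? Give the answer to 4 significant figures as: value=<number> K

value=157.6 K

Convert throughput: Q = 168.5 kg/h = 168.5/3600 = 0.0468056 kg/s
t_res = M / Q_s = 14.62 ÷ 0.0468056 = 312.356 s
D = 36.3 mm = 0.0363 m;  h = 6.05 mm = 0.00605 m;  N = 59.4 rpm / 60 = 0.99 rev/s
γ̇ = π·D·N / h = π · 0.0363 · 0.99 / 0.00605 = 18.6611 s⁻¹
ΔT = η·γ̇²·t_res / (ρ·cp) = 4038 · (18.6611)² · 312.356 / (1158 · 2406) = 157.647 K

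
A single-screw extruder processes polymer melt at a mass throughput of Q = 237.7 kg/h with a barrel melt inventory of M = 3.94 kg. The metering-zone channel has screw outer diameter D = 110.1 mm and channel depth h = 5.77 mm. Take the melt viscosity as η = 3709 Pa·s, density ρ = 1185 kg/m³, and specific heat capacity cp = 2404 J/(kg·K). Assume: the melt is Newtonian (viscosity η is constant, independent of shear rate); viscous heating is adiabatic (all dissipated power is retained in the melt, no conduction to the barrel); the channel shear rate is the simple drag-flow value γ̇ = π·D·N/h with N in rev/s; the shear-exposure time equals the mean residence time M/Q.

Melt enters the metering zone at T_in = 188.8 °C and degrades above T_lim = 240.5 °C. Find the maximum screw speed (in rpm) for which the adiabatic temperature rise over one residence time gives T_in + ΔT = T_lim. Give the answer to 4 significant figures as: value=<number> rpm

Throughput in SI: Q_s = 237.7 kg/h ÷ 3600 s/h = 0.0660278 kg/s
Mean residence time: t_res = M/Q_s = 3.94 kg / 0.0660278 kg/s = 59.6719 s
Geometry in SI: D = 110.1 mm → 0.1101 m, h = 5.77 mm → 0.00577 m
Allowable rise: ΔT_a = T_lim − T_in = 240.5 − 188.8 = 51.7 K
γ̇_max² = ΔT_a·ρ·cp/(η·t_res) = 51.7·1185·2404/(3709·59.6719) = 665.452 s⁻²
γ̇_max = √665.452 = 25.7964 s⁻¹
N_max = γ̇_max h / (πD) = 25.7964·0.00577/(π·0.1101) = 0.430326 rev/s → ×60 = 25.8195 rpm

value=25.82 rpm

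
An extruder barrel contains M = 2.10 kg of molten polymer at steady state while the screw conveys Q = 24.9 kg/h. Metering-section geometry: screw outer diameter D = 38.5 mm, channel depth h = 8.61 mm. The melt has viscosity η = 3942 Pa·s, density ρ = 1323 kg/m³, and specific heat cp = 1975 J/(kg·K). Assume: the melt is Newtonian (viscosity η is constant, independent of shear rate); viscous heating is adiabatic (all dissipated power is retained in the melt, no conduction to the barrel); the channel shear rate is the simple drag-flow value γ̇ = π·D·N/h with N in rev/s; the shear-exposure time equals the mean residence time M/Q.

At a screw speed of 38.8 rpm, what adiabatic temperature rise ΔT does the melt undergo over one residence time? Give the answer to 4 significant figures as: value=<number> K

Throughput in SI: Q_s = 24.9 kg/h ÷ 3600 s/h = 0.00691667 kg/s
t_res = M / Q_s = 2.10 / 0.00691667 = 303.614 s
D = 38.5 mm = 0.0385 m;  h = 8.61 mm = 0.00861 m;  N = 38.8 rpm / 60 = 0.646667 rev/s
γ̇ = π·D·N / h = π · 0.0385 · 0.646667 / 0.00861 = 9.08423 s⁻¹
Adiabatic rise: ΔT = η γ̇² t_res / (ρ cp) = 3942·(9.08423)²·303.614 / (1323·1975) = 37.7997 K

value=37.80 K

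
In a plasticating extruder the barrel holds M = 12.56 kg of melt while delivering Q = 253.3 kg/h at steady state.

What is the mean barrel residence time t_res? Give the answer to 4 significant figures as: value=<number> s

value=178.5 s

Convert throughput: Q = 253.3 kg/h = 253.3/3600 = 0.0703611 kg/s
t_res = M / Q_s = 12.56 / 0.0703611 = 178.508 s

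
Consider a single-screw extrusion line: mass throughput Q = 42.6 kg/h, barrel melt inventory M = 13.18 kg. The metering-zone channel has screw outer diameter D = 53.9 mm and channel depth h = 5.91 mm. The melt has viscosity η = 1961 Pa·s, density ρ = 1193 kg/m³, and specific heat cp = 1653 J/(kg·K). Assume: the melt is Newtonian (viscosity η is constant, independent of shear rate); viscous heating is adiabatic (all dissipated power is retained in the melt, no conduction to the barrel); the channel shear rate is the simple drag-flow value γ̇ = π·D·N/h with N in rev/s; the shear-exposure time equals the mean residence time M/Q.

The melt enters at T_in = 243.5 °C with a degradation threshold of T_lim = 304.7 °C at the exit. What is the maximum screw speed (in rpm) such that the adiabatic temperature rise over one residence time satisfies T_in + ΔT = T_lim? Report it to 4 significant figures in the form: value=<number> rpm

value=15.57 rpm

Convert throughput: Q = 42.6 kg/h = 42.6/3600 = 0.0118333 kg/s
t_res = M / Q_s = 13.18 / 0.0118333 = 1113.8 s
Convert to metres: D = 0.0539 m, h = 0.00591 m
ΔT_a = T_lim − T_in = 304.7 °C − 243.5 °C = 61.2 K
Invert ΔT = ηγ̇²t_res/(ρcp) for γ̇: γ̇_max² = ΔT_a ρ cp / (η t_res) = 61.2·1193·1653 / (1961·1113.8) = 55.2559 s⁻²
γ̇_max = √55.2559 = 7.43343 s⁻¹
N_max = γ̇_max h / (πD) = 7.43343·0.00591/(π·0.0539) = 0.259441 rev/s → ×60 = 15.5664 rpm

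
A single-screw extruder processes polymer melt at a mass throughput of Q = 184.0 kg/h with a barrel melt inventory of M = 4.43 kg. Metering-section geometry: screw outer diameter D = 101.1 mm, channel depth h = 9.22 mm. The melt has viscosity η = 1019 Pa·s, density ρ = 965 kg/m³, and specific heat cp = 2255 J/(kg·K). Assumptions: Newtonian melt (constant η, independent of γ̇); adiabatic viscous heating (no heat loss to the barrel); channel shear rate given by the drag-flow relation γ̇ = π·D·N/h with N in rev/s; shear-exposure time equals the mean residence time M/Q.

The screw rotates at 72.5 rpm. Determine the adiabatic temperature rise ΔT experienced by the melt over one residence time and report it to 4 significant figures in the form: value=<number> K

Q_s = Q / 3600 = 184.0 / 3600 = 0.0511111 kg/s
Mean residence time: t_res = M/Q_s = 4.43 kg / 0.0511111 kg/s = 86.6739 s
D = 101.1 mm = 0.1011 m;  h = 9.22 mm = 0.00922 m;  N = 72.5 rpm / 60 = 1.20833 rev/s
γ̇ = π D N / h = (π)(0.1011)(1.20833) / 0.00922 = 41.6253 s⁻¹
Adiabatic rise: ΔT = η γ̇² t_res / (ρ cp) = 1019·(41.6253)²·86.6739 / (965·2255) = 70.3238 K

value=70.32 K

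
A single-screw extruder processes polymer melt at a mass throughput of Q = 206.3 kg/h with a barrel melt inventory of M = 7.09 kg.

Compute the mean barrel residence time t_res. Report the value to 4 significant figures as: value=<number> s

value=123.7 s

Q_s = Q / 3600 = 206.3 / 3600 = 0.0573056 kg/s
t_res = M / Q_s = 7.09 ÷ 0.0573056 = 123.723 s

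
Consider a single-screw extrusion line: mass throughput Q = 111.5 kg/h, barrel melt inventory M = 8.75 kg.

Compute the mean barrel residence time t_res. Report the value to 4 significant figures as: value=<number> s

value=282.5 s

Convert throughput: Q = 111.5 kg/h = 111.5/3600 = 0.0309722 kg/s
t_res = M / Q_s = 8.75 / 0.0309722 = 282.511 s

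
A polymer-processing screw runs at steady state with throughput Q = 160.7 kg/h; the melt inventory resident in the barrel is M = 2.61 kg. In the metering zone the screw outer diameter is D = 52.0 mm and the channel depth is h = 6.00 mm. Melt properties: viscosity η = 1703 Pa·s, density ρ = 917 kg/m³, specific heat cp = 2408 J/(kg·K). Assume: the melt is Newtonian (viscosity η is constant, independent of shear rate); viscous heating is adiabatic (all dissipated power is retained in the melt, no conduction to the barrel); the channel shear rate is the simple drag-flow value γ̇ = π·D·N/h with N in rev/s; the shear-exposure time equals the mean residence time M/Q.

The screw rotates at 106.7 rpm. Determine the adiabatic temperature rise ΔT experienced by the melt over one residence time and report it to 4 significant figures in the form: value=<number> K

Q_s = Q / 3600 = 160.7 / 3600 = 0.0446389 kg/s
t_res = M / Q_s = 2.61 / 0.0446389 = 58.4692 s
Geometry in metres: D = 52.0 mm → 0.052 m, h = 6.00 mm → 0.006 m; screw speed N = 106.7 rpm = 1.77833 rev/s
γ̇ = π·D·N / h = π · 0.052 · 1.77833 / 0.006 = 48.4189 s⁻¹
Adiabatic rise: ΔT = η γ̇² t_res / (ρ cp) = 1703·(48.4189)²·58.4692 / (917·2408) = 105.717 K

value=105.7 K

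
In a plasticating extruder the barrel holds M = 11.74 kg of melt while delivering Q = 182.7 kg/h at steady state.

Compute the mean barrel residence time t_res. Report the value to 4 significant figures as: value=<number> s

Convert throughput: Q = 182.7 kg/h = 182.7/3600 = 0.05075 kg/s
Mean residence time: t_res = M/Q_s = 11.74 kg / 0.05075 kg/s = 231.33 s

value=231.3 s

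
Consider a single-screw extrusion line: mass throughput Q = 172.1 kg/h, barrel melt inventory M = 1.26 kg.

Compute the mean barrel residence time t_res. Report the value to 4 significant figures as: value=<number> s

Q_s = Q / 3600 = 172.1 / 3600 = 0.0478056 kg/s
t_res = M / Q_s = 1.26 / 0.0478056 = 26.3568 s

value=26.36 s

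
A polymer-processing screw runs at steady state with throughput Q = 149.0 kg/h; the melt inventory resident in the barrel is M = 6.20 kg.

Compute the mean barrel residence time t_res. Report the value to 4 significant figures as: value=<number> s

value=149.8 s

Q_s = Q / 3600 = 149.0 / 3600 = 0.0413889 kg/s
t_res = M / Q_s = 6.20 ÷ 0.0413889 = 149.799 s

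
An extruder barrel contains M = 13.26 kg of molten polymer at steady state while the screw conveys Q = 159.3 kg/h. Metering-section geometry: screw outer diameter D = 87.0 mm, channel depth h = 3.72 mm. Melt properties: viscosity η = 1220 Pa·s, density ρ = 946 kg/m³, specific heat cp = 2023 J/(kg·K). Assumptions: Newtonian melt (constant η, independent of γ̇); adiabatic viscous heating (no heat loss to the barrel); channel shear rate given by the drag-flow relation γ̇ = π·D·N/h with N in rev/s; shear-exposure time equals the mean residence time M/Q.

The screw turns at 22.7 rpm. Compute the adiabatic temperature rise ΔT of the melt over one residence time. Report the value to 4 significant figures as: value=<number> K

value=147.6 K

Q_s = Q / 3600 = 159.3 / 3600 = 0.04425 kg/s
Mean residence time: t_res = M/Q_s = 13.26 kg / 0.04425 kg/s = 299.661 s
Convert to SI: D = 0.087 m, h = 0.00372 m, N = 22.7/60 = 0.378333 rev/s
γ̇ = π·D·N / h = π · 0.087 · 0.378333 / 0.00372 = 27.7972 s⁻¹
ΔT = η·γ̇²·t_res/(ρ·cp) = [1220 × 27.7972² × 299.661] / [946 × 2023] = 147.606 K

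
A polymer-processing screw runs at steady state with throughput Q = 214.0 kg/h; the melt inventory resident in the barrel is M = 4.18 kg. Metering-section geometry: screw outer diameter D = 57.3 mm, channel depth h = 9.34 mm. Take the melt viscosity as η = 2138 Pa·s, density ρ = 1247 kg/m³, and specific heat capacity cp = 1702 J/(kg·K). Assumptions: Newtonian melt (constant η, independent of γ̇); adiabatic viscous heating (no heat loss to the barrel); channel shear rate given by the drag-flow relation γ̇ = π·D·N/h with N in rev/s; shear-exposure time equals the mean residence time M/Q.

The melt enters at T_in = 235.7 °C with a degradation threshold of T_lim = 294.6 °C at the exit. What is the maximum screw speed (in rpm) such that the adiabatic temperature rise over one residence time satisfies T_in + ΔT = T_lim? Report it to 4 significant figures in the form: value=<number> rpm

value=89.77 rpm

Q_s = Q / 3600 = 214.0 / 3600 = 0.0594444 kg/s
t_res = M / Q_s = 4.18 ÷ 0.0594444 = 70.3178 s
Geometry in SI: D = 57.3 mm → 0.0573 m, h = 9.34 mm → 0.00934 m
ΔT_a = T_lim − T_in = 294.6 °C − 235.7 °C = 58.9 K
γ̇_max² = ΔT_a·ρ·cp / (η·t_res) = [58.9 × 1247 × 1702] / [2138 × 70.3178] = 831.512 s⁻²
γ̇_max = sqrt(831.512) = 28.836 s⁻¹
Solve γ̇ = πDN/h for N: N_max = γ̇_max·h/(π·D) = 28.836 × 0.00934 / (π × 0.0573) = 1.49616 rev/s = 89.7693 rpm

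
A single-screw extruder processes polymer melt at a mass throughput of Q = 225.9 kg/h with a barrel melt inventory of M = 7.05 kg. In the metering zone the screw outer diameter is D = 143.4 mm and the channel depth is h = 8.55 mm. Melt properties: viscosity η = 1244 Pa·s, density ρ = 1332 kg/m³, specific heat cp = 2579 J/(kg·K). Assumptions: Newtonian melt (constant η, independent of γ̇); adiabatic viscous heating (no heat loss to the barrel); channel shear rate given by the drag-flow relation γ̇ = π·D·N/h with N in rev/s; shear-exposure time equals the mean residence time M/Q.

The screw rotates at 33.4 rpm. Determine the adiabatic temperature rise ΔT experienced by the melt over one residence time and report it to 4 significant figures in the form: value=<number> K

value=35.00 K

Convert throughput: Q = 225.9 kg/h = 225.9/3600 = 0.06275 kg/s
t_res = M / Q_s = 7.05 / 0.06275 = 112.351 s
D = 143.4 mm = 0.1434 m;  h = 8.55 mm = 0.00855 m;  N = 33.4 rpm / 60 = 0.556667 rev/s
Shear rate: γ̇ = πDN/h = π·0.1434·0.556667/0.00855 = 29.3311 s⁻¹
Adiabatic rise: ΔT = η γ̇² t_res / (ρ cp) = 1244·(29.3311)²·112.351 / (1332·2579) = 35.0023 K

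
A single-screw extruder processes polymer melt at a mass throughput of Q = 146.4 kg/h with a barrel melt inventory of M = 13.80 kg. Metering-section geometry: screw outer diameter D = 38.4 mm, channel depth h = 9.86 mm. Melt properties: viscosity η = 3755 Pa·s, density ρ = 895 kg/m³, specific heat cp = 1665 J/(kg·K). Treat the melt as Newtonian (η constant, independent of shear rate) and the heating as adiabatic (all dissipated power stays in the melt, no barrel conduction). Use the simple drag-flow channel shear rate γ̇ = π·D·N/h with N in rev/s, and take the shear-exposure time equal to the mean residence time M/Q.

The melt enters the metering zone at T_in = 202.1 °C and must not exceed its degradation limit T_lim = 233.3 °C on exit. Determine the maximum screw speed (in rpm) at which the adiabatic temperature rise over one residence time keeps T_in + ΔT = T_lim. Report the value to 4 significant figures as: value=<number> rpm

value=29.62 rpm

Convert throughput: Q = 146.4 kg/h = 146.4/3600 = 0.0406667 kg/s
t_res = M / Q_s = 13.80 / 0.0406667 = 339.344 s
Convert to metres: D = 0.0384 m, h = 0.00986 m
ΔT_a = T_lim − T_in = 233.3 °C − 202.1 °C = 31.2 K
Invert ΔT = ηγ̇²t_res/(ρcp) for γ̇: γ̇_max² = ΔT_a ρ cp / (η t_res) = 31.2·895·1665 / (3755·339.344) = 36.4873 s⁻²
γ̇_max = √36.4873 = 6.04047 s⁻¹
N_max = γ̇_max·h / (π·D) = 6.04047 · 0.00986 / (π · 0.0384) = 0.493704 rev/s = 29.6222 rpm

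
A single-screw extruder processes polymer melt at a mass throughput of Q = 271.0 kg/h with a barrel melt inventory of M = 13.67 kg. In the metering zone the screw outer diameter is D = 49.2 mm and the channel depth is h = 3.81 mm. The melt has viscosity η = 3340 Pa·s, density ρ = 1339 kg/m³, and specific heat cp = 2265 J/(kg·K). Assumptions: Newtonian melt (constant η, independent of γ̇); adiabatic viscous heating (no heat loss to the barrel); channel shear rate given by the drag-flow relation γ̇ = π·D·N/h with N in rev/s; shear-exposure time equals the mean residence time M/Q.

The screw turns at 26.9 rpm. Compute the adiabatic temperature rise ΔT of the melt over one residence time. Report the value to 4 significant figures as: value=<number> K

Convert throughput: Q = 271.0 kg/h = 271.0/3600 = 0.0752778 kg/s
Mean residence time: t_res = M/Q_s = 13.67 kg / 0.0752778 kg/s = 181.594 s
Convert to SI: D = 0.0492 m, h = 0.00381 m, N = 26.9/60 = 0.448333 rev/s
γ̇ = π·D·N / h = π · 0.0492 · 0.448333 / 0.00381 = 18.1883 s⁻¹
Adiabatic rise: ΔT = η γ̇² t_res / (ρ cp) = 3340·(18.1883)²·181.594 / (1339·2265) = 66.1579 K

value=66.16 K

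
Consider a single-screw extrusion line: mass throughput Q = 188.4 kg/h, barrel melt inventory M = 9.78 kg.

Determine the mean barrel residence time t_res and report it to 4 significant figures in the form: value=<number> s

Q_s = Q / 3600 = 188.4 / 3600 = 0.0523333 kg/s
t_res = M / Q_s = 9.78 / 0.0523333 = 186.879 s

value=186.9 s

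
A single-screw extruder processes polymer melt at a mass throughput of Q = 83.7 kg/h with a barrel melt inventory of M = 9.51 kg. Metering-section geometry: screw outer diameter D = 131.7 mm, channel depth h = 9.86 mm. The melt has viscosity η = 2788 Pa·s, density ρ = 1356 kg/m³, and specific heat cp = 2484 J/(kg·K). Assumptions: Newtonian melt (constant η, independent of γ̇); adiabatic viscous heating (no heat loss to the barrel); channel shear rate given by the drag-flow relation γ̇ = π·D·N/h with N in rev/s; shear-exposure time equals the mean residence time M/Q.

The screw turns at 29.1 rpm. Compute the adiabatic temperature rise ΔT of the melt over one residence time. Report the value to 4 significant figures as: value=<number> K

Convert throughput: Q = 83.7 kg/h = 83.7/3600 = 0.02325 kg/s
Mean residence time: t_res = M/Q_s = 9.51 kg / 0.02325 kg/s = 409.032 s
Geometry in metres: D = 131.7 mm → 0.1317 m, h = 9.86 mm → 0.00986 m; screw speed N = 29.1 rpm = 0.485 rev/s
Shear rate: γ̇ = πDN/h = π·0.1317·0.485/0.00986 = 20.3517 s⁻¹
Adiabatic rise: ΔT = η γ̇² t_res / (ρ cp) = 2788·(20.3517)²·409.032 / (1356·2484) = 140.23 K

value=140.2 K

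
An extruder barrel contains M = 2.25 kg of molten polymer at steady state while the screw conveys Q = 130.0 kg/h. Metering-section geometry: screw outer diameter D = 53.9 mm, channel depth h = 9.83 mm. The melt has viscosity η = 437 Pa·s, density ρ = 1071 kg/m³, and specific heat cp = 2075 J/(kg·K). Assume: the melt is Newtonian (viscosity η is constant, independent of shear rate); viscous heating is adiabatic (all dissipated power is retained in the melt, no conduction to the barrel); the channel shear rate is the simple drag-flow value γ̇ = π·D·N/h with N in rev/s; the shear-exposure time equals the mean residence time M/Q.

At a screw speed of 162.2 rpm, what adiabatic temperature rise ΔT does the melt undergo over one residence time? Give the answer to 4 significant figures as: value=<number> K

Q_s = Q / 3600 = 130.0 / 3600 = 0.0361111 kg/s
t_res = M / Q_s = 2.25 ÷ 0.0361111 = 62.3077 s
Geometry in metres: D = 53.9 mm → 0.0539 m, h = 9.83 mm → 0.00983 m; screw speed N = 162.2 rpm = 2.70333 rev/s
γ̇ = π D N / h = (π)(0.0539)(2.70333) / 0.00983 = 46.5677 s⁻¹
ΔT = η·γ̇²·t_res/(ρ·cp) = [437 × 46.5677² × 62.3077] / [1071 × 2075] = 26.5696 K

value=26.57 K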